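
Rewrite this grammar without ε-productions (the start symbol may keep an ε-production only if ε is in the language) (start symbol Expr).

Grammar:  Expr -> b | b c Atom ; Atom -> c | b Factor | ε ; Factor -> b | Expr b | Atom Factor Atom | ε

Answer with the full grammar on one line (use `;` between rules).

Nullable nonterminals: {Atom, Factor}.
ε ∉ L(G), so no ε-production is kept.
For each production, add variants omitting each subset of nullable occurrences: Expr → b c Atom gives b c Atom | b c. Atom → b Factor gives b Factor | b. Factor → Atom Factor Atom gives Atom Factor Atom | Atom Factor | Atom Atom | Atom | Factor Atom.

Expr -> b | b c Atom | b c; Atom -> c | b Factor | b; Factor -> b | Expr b | Atom Factor Atom | Atom Factor | Atom Atom | Atom | Factor Atom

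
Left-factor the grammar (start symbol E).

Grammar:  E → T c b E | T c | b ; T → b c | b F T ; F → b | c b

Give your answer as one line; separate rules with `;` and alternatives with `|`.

E has alternatives sharing prefix 'T c': factor to E → T c E' with E' → b E | ε.
T has alternatives sharing prefix 'b': factor to T → b T' with T' → c | F T.

E → b | T c E'; T → b T'; F → b | c b; E' → b E | ε; T' → c | F T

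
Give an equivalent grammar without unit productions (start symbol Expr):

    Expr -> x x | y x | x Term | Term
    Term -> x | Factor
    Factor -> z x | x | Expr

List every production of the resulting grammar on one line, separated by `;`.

Unit pairs: Expr ⇒* {Factor, Term}; Factor ⇒* {Expr, Term}; Term ⇒* {Expr, Factor}.
For every A with A ⇒* B via unit rules, add B's non-unit alternatives to A; then delete every rule of the form X → Y.

Expr -> x | z x | x x | y x | x Term; Term -> x | z x | x x | y x | x Term; Factor -> x | z x | x x | y x | x Term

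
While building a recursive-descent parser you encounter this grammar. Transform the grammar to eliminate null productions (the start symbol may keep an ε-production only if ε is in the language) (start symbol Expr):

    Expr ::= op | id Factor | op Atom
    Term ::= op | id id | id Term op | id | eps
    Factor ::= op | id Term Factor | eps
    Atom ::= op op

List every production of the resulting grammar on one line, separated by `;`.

Nullable nonterminals: {Factor, Term}.
ε ∉ L(G), so no ε-production is kept.
Add the nullable-subset variants: Expr → id Factor gives id Factor | id. Term → id Term op gives id Term op | id op. Factor → id Term Factor gives id Term Factor | id Term | id Factor | id.

Expr ::= op | id Factor | id | op Atom; Term ::= op | id id | id Term op | id op | id; Factor ::= op | id Term Factor | id Term | id Factor | id; Atom ::= op op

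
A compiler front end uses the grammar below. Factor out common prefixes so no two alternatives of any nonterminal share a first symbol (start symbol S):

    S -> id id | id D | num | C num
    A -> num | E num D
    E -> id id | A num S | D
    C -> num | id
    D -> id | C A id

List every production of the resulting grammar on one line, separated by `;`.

S -> num | C num | id S'; A -> num | E num D; E -> id id | A num S | D; C -> num | id; D -> id | C A id; S' -> id | D

S has alternatives sharing prefix 'id': factor to S → id S' with S' → id | D.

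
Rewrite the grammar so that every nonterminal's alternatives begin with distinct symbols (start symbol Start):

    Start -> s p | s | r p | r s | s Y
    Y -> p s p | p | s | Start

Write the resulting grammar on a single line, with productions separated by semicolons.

Start -> s Start1 | r Start2; Y -> s | Start | p Y1; Start1 -> p | ε | Y; Start2 -> p | s; Y1 -> s p | ε

Start has alternatives sharing prefix 's': factor to Start → s Start1 with Start1 → p | ε | Y.
Start has alternatives sharing prefix 'r': factor to Start → r Start2 with Start2 → p | s.
Y has alternatives sharing prefix 'p': factor to Y → p Y1 with Y1 → s p | ε.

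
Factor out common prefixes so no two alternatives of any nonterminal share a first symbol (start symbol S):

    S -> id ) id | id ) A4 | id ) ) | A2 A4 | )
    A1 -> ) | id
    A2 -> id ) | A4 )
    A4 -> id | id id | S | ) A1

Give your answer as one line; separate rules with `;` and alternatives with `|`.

S -> A2 A4 | ) | id ) S'; A1 -> ) | id; A2 -> id ) | A4 ); A4 -> S | ) A1 | id A4'; S' -> id | A4 | ); A4' -> ε | id

S has alternatives sharing prefix 'id )': factor to S → id ) S' with S' → id | A4 | ).
A4 has alternatives sharing prefix 'id': factor to A4 → id A4' with A4' → ε | id.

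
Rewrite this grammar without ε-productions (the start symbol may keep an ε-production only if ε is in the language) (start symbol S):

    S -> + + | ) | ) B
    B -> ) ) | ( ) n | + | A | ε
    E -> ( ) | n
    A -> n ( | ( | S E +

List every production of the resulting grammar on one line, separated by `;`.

The nullable symbols are {B}.
ε ∉ L(G), so no ε-production is kept.

S -> + + | ) | ) B; B -> ) ) | ( ) n | + | A; E -> ( ) | n; A -> n ( | ( | S E +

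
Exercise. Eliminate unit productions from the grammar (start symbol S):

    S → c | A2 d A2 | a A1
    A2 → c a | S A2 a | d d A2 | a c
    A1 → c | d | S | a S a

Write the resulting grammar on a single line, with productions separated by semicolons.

S → c | A2 d A2 | a A1; A2 → c a | S A2 a | d d A2 | a c; A1 → c | d | a S a | A2 d A2 | a A1

Unit pairs: A1 ⇒* {S}.
Replace each nonterminal's rules with the union of the non-unit rules of every nonterminal it unit-derives.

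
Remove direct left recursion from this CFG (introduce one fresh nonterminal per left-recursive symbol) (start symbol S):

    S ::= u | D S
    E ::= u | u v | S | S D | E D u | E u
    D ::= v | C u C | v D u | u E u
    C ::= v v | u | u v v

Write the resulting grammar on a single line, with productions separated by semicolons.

Left recursion appears on E.
For E: α = {D u, u}, β = {u, u v, S, S D}. Rewrite as E → β E' and E' → α E' | ε.

S ::= u | D S; E ::= u E' | u v E' | S E' | S D E'; D ::= v | C u C | v D u | u E u; C ::= v v | u | u v v; E' ::= D u E' | u E' | ε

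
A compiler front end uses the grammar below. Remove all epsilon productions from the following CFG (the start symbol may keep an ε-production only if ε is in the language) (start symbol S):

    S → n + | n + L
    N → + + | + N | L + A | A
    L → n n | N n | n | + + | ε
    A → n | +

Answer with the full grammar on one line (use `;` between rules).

The nullable symbols are {L}.
ε ∉ L(G), so no ε-production is kept.
Expand every rule over subsets of its nullable positions: N → L + A gives L + A | + A.

S → n + | n + L; N → + + | + N | L + A | + A | A; L → n n | N n | n | + +; A → n | +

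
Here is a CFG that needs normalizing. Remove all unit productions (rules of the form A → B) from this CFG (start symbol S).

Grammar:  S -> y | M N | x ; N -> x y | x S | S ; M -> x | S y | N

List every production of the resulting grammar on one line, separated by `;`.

S -> y | M N | x; N -> y | M N | x | x y | x S; M -> y | M N | x | x y | x S | S y

Unit pairs: M ⇒* {N, S}; N ⇒* {S}.
For every A with A ⇒* B via unit rules, add B's non-unit alternatives to A; then delete every rule of the form X → Y.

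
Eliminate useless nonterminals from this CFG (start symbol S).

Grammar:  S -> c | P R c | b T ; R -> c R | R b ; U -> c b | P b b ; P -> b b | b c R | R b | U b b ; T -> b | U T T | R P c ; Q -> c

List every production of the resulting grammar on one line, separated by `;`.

Generating nonterminals: {P, Q, S, T, U}.
Reachable from S after that: {P, S, T, U}.
Removed useless symbols: {Q, R} and every production mentioning them.

S -> c | b T; U -> c b | P b b; P -> b b | U b b; T -> b | U T T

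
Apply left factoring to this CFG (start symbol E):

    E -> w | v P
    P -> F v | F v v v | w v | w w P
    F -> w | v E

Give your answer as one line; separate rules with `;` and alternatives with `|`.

E -> w | v P; P -> F v P' | w P''; F -> w | v E; P' -> ε | v v; P'' -> v | w P

P has alternatives sharing prefix 'F v': factor to P → F v P' with P' → ε | v v.
P has alternatives sharing prefix 'w': factor to P → w P'' with P'' → v | w P.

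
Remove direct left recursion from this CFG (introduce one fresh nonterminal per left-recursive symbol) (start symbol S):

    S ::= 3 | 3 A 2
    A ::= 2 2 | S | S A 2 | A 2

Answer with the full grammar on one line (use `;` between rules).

Directly left-recursive nonterminal: A.
For A: α = {2}, β = {2 2, S, S A 2}. Rewrite as A → β A' and A' → α A' | ε.

S ::= 3 | 3 A 2; A ::= 2 2 A' | S A' | S A 2 A'; A' ::= 2 A' | ε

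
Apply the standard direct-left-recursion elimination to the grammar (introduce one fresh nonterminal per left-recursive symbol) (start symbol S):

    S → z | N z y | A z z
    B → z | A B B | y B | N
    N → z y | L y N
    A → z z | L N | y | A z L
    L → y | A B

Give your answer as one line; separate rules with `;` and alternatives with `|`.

Directly left-recursive nonterminal: A.
For A: α = {z L}, β = {z z, L N, y}. Rewrite as A → β A' and A' → α A' | ε.

S → z | N z y | A z z; B → z | A B B | y B | N; N → z y | L y N; A → z z A' | L N A' | y A'; L → y | A B; A' → z L A' | eps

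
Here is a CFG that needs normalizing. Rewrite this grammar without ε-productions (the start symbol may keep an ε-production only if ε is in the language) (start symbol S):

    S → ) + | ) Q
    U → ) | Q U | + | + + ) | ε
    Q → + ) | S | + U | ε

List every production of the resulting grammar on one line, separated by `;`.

Nullable nonterminals: {Q, U}.
ε ∉ L(G), so no ε-production is kept.
Expand every rule over subsets of its nullable positions: S → ) Q gives ) Q | ). U → Q U gives Q U | Q. Q → + U gives + U | +.

S → ) + | ) Q | ); U → ) | Q U | Q | + | + + ); Q → + ) | S | + U | +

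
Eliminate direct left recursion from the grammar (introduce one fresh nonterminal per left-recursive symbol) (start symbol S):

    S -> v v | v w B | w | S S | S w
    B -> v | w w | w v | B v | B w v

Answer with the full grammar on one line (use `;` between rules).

Left recursion appears on S, B.
For S: α = {S, w}, β = {v v, v w B, w}. Rewrite as S → β S' and S' → α S' | ε.
For B: α = {v, w v}, β = {v, w w, w v}. Rewrite as B → β B' and B' → α B' | ε.

S -> v v S' | v w B S' | w S'; B -> v B' | w w B' | w v B'; S' -> S S' | w S' | ε; B' -> v B' | w v B' | ε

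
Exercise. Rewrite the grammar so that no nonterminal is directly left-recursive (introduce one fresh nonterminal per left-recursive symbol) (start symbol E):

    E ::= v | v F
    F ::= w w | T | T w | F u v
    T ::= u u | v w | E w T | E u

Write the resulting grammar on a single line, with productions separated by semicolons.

Left recursion appears on F.
For F: α = {u v}, β = {w w, T, T w}. Rewrite as F → β F' and F' → α F' | ε.

E ::= v | v F; F ::= w w F' | T F' | T w F'; T ::= u u | v w | E w T | E u; F' ::= u v F' | ε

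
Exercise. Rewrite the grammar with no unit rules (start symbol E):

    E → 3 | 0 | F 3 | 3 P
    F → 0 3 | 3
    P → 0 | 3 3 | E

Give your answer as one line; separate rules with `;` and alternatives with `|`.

Unit pairs: P ⇒* {E}.
For each unit pair (A, B), copy every non-unit production of B to A, then drop all unit productions.

E → 3 | 0 | F 3 | 3 P; F → 0 3 | 3; P → 3 | 0 | F 3 | 3 P | 3 3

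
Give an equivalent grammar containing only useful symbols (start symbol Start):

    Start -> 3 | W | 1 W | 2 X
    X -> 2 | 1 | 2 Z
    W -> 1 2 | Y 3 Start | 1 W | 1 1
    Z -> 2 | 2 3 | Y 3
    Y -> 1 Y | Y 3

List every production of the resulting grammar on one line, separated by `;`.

Generating nonterminals: {Start, W, X, Z}.
Reachable from Start after that: {Start, W, X, Z}.
Removed useless symbols: {Y} and every production mentioning them.

Start -> 3 | W | 1 W | 2 X; X -> 2 | 1 | 2 Z; W -> 1 2 | 1 W | 1 1; Z -> 2 | 2 3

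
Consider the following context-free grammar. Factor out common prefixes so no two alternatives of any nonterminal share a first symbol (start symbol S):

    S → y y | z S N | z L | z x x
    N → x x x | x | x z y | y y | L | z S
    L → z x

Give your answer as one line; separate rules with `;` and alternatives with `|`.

S → y y | z S'; N → y y | L | z S | x N'; L → z x; S' → S N | L | x x; N' → x x | ε | z y

S has alternatives sharing prefix 'z': factor to S → z S' with S' → S N | L | x x.
N has alternatives sharing prefix 'x': factor to N → x N' with N' → x x | ε | z y.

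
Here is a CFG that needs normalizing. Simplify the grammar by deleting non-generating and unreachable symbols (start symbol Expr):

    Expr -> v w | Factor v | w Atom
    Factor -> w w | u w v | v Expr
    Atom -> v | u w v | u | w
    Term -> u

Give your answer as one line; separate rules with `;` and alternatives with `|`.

Expr -> v w | Factor v | w Atom; Factor -> w w | u w v | v Expr; Atom -> v | u w v | u | w

Generating nonterminals: {Atom, Expr, Factor, Term}.
Reachable from Expr after that: {Atom, Expr, Factor}.
Removed useless symbols: {Term} and every production mentioning them.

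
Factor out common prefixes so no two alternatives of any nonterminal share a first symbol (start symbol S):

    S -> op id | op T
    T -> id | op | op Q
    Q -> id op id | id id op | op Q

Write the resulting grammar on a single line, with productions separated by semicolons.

S -> op S'; T -> id | op T'; Q -> op Q | id Q'; S' -> id | T; T' -> eps | Q; Q' -> op id | id op

S has alternatives sharing prefix 'op': factor to S → op S' with S' → id | T.
T has alternatives sharing prefix 'op': factor to T → op T' with T' → ε | Q.
Q has alternatives sharing prefix 'id': factor to Q → id Q' with Q' → op id | id op.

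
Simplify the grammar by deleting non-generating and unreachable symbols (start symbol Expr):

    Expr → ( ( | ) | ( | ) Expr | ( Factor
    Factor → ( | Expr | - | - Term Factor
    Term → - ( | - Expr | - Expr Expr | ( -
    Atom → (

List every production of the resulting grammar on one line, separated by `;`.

Generating nonterminals: {Atom, Expr, Factor, Term}.
Reachable from Expr after that: {Expr, Factor, Term}.
Removed useless symbols: {Atom} and every production mentioning them.

Expr → ( ( | ) | ( | ) Expr | ( Factor; Factor → ( | Expr | - | - Term Factor; Term → - ( | - Expr | - Expr Expr | ( -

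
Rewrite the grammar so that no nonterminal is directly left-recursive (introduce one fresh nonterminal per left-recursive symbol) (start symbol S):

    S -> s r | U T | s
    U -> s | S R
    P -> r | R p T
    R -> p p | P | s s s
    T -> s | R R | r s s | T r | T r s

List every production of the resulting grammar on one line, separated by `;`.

Left recursion appears on T.
For T: α = {r, r s}, β = {s, R R, r s s}. Rewrite as T → β T' and T' → α T' | ε.

S -> s r | U T | s; U -> s | S R; P -> r | R p T; R -> p p | P | s s s; T -> s T' | R R T' | r s s T'; T' -> r T' | r s T' | ε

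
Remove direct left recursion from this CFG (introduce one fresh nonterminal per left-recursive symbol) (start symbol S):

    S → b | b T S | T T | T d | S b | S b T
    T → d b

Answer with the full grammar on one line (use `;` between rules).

S is directly left-recursive.
For S: α = {b, b T}, β = {b, b T S, T T, T d}. Rewrite as S → β S' and S' → α S' | ε.

S → b S' | b T S S' | T T S' | T d S'; T → d b; S' → b S' | b T S' | ε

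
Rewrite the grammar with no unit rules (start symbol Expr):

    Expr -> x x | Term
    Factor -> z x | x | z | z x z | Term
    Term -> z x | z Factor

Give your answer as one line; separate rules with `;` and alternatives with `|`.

Expr -> z x | z Factor | x x; Factor -> z x | z Factor | x | z | z x z; Term -> z x | z Factor

Unit pairs: Expr ⇒* {Term}; Factor ⇒* {Term}.
For every A with A ⇒* B via unit rules, add B's non-unit alternatives to A; then delete every rule of the form X → Y.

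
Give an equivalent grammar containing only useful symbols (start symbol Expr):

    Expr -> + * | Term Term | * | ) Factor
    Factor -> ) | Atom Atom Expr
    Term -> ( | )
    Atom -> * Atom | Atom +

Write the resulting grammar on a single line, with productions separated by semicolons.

Expr -> + * | Term Term | * | ) Factor; Factor -> ); Term -> ( | )

Generating nonterminals: {Expr, Factor, Term}.
Reachable from Expr after that: {Expr, Factor, Term}.
Removed useless symbols: {Atom} and every production mentioning them.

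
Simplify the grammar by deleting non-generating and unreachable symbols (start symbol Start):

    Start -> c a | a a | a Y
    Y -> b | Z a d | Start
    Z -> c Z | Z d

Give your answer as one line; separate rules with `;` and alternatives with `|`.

Generating nonterminals: {Start, Y}.
Reachable from Start after that: {Start, Y}.
Removed useless symbols: {Z} and every production mentioning them.

Start -> c a | a a | a Y; Y -> b | Start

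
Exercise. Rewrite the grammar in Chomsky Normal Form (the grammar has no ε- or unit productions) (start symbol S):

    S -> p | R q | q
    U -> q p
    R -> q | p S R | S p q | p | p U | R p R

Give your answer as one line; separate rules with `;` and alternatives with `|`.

Introduce a nonterminal for each terminal appearing in a rule of length ≥ 2: X1 → q, X2 → p.
Binarize each right-hand side of length ≥ 3 by chaining fresh nonterminals (Y1, Y2, …): affected rules were R → X2 S R; R → S X2 X1; R → R X2 R.

S -> p | R X1 | q; U -> X1 X2; R -> q | X2 Y1 | S Y2 | p | X2 U | R Y3; X1 -> q; X2 -> p; Y1 -> S R; Y2 -> X2 X1; Y3 -> X2 R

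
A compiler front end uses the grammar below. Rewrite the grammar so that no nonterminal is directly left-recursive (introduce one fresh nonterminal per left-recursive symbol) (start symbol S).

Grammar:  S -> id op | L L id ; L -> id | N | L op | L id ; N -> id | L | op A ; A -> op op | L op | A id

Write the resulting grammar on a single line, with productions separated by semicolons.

Left recursion appears on L, A.
For L: α = {op, id}, β = {id, N}. Rewrite as L → β L' and L' → α L' | ε.
For A: α = {id}, β = {op op, L op}. Rewrite as A → β A' and A' → α A' | ε.

S -> id op | L L id; L -> id L' | N L'; N -> id | L | op A; A -> op op A' | L op A'; L' -> op L' | id L' | ε; A' -> id A' | ε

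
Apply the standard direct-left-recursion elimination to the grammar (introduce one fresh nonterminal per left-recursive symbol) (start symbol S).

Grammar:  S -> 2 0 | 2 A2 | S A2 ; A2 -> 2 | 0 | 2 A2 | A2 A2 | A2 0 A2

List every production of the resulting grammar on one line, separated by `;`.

S -> 2 0 S' | 2 A2 S'; A2 -> 2 A2' | 0 A2' | 2 A2 A2'; S' -> A2 S' | eps; A2' -> A2 A2' | 0 A2 A2' | eps

Left recursion appears on S, A2.
For S: α = {A2}, β = {2 0, 2 A2}. Rewrite as S → β S' and S' → α S' | ε.
For A2: α = {A2, 0 A2}, β = {2, 0, 2 A2}. Rewrite as A2 → β A2' and A2' → α A2' | ε.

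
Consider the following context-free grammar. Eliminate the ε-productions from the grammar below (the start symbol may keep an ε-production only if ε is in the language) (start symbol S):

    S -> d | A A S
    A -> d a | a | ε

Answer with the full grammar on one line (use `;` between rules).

Nullable set = {A}.
ε ∉ L(G), so no ε-production is kept.
Add the nullable-subset variants: S → A A S gives A A S | A S.

S -> d | A A S | A S; A -> d a | a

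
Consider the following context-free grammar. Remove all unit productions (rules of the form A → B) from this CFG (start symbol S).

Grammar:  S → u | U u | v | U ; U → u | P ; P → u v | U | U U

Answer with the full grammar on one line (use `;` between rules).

Unit pairs: P ⇒* {U}; S ⇒* {P, U}; U ⇒* {P}.
Replace each nonterminal's rules with the union of the non-unit rules of every nonterminal it unit-derives.

S → u | U u | v | u v | U U; U → u | u v | U U; P → u | u v | U U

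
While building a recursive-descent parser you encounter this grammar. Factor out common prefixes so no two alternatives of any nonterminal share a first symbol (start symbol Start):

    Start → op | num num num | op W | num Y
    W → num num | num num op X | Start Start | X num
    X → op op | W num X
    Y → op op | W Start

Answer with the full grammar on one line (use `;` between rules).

Start → op Start1 | num Start2; W → Start Start | X num | num num W1; X → op op | W num X; Y → op op | W Start; Start1 → ε | W; Start2 → num num | Y; W1 → ε | op X

Start has alternatives sharing prefix 'op': factor to Start → op Start1 with Start1 → ε | W.
Start has alternatives sharing prefix 'num': factor to Start → num Start2 with Start2 → num num | Y.
W has alternatives sharing prefix 'num num': factor to W → num num W1 with W1 → ε | op X.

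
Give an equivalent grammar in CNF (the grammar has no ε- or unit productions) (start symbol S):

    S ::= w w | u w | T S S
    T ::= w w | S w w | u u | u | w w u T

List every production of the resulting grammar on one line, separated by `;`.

S ::= X1 X1 | X2 X1 | T Y1; T ::= X1 X1 | S Y2 | X2 X2 | u | X1 Y3; X1 ::= w; X2 ::= u; Y1 ::= S S; Y2 ::= X1 X1; Y3 ::= X1 Y4; Y4 ::= X2 T

Introduce a nonterminal for each terminal appearing in a rule of length ≥ 2: X1 → w, X2 → u.
Binarize each right-hand side of length ≥ 3 by chaining fresh nonterminals (Y1, Y2, …): affected rules were S → T S S; T → S X1 X1; T → X1 X1 X2 T.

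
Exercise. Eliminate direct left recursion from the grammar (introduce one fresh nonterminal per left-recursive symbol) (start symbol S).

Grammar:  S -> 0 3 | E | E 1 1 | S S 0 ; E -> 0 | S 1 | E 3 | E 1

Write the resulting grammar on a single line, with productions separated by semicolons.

S -> 0 3 S' | E S' | E 1 1 S'; E -> 0 E' | S 1 E'; S' -> S 0 S' | ε; E' -> 3 E' | 1 E' | ε

Directly left-recursive nonterminals: S, E.
For S: α = {S 0}, β = {0 3, E, E 1 1}. Rewrite as S → β S' and S' → α S' | ε.
For E: α = {3, 1}, β = {0, S 1}. Rewrite as E → β E' and E' → α E' | ε.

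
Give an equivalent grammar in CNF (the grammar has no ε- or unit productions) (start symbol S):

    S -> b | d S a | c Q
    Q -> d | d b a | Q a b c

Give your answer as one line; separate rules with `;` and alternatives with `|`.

Introduce a nonterminal for each terminal appearing in a rule of length ≥ 2: X1 → d, X2 → a, X3 → c, X4 → b.
Binarize each right-hand side of length ≥ 3 by chaining fresh nonterminals (Y1, Y2, …): affected rules were S → X1 S X2; Q → X1 X4 X2; Q → Q X2 X4 X3.

S -> b | X1 Y1 | X3 Q; Q -> d | X1 Y2 | Q Y3; X1 -> d; X2 -> a; X3 -> c; X4 -> b; Y1 -> S X2; Y2 -> X4 X2; Y3 -> X2 Y4; Y4 -> X4 X3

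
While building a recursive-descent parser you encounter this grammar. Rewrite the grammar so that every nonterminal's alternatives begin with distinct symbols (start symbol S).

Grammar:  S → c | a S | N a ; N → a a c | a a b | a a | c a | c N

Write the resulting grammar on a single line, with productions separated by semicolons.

S → c | a S | N a; N → a a N' | c N''; N' → c | b | ε; N'' → a | N

N has alternatives sharing prefix 'a a': factor to N → a a N' with N' → c | b | ε.
N has alternatives sharing prefix 'c': factor to N → c N'' with N'' → a | N.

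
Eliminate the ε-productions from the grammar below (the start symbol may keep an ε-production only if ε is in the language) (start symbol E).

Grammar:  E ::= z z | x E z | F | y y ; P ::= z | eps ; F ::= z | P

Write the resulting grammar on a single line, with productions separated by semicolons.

The nullable symbols are {E, F, P}.
ε ∈ L(G) since E is nullable, so keep E → ε.
Add the nullable-subset variants: E → x E z gives x E z | x z.

E ::= z z | x E z | x z | F | y y | eps; P ::= z; F ::= z | P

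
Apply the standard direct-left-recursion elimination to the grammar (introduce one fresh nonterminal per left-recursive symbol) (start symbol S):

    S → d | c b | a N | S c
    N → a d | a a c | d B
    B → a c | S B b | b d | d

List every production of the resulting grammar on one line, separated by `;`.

Left recursion appears on S.
For S: α = {c}, β = {d, c b, a N}. Rewrite as S → β S' and S' → α S' | ε.

S → d S' | c b S' | a N S'; N → a d | a a c | d B; B → a c | S B b | b d | d; S' → c S' | ε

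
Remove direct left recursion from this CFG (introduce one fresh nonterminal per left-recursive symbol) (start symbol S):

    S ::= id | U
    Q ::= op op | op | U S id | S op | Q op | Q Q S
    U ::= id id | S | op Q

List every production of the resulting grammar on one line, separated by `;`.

Directly left-recursive nonterminal: Q.
For Q: α = {op, Q S}, β = {op op, op, U S id, S op}. Rewrite as Q → β Q' and Q' → α Q' | ε.

S ::= id | U; Q ::= op op Q' | op Q' | U S id Q' | S op Q'; U ::= id id | S | op Q; Q' ::= op Q' | Q S Q' | ε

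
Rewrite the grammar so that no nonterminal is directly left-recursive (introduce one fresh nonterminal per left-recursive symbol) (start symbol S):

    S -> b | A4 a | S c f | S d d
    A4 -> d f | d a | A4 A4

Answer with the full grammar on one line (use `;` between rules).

S, A4 are directly left-recursive.
For S: α = {c f, d d}, β = {b, A4 a}. Rewrite as S → β S' and S' → α S' | ε.
For A4: α = {A4}, β = {d f, d a}. Rewrite as A4 → β A4' and A4' → α A4' | ε.

S -> b S' | A4 a S'; A4 -> d f A4' | d a A4'; S' -> c f S' | d d S' | ε; A4' -> A4 A4' | ε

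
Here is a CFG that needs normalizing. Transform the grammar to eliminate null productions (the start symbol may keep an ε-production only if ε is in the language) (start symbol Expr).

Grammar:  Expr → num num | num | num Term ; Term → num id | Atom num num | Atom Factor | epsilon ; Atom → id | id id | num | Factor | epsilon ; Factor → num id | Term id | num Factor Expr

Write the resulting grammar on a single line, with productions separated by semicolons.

Nullable set = {Atom, Term}.
ε ∉ L(G), so no ε-production is kept.
For each production, add variants omitting each subset of nullable occurrences: Term → Atom num num gives Atom num num | num num. Term → Atom Factor gives Atom Factor | Factor. Factor → Term id gives Term id | id.

Expr → num num | num | num Term; Term → num id | Atom num num | num num | Atom Factor | Factor; Atom → id | id id | num | Factor; Factor → num id | Term id | id | num Factor Expr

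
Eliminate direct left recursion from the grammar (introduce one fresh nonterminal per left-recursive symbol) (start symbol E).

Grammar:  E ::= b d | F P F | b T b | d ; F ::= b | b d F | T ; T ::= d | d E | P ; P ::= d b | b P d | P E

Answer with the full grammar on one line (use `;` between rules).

E ::= b d | F P F | b T b | d; F ::= b | b d F | T; T ::= d | d E | P; P ::= d b P' | b P d P'; P' ::= E P' | ε

Directly left-recursive nonterminal: P.
For P: α = {E}, β = {d b, b P d}. Rewrite as P → β P' and P' → α P' | ε.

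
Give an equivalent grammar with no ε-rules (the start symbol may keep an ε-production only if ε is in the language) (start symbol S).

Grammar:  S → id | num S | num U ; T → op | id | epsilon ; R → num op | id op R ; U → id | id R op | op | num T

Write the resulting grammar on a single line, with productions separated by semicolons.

The nullable symbols are {T}.
ε ∉ L(G), so no ε-production is kept.
Expand every rule over subsets of its nullable positions: U → num T gives num T | num.

S → id | num S | num U; T → op | id; R → num op | id op R; U → id | id R op | op | num T | num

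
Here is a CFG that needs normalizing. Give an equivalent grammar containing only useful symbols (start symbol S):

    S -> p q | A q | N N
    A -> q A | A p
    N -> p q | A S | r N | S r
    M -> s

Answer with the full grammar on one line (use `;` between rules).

Generating nonterminals: {M, N, S}.
Reachable from S after that: {N, S}.
Removed useless symbols: {A, M} and every production mentioning them.

S -> p q | N N; N -> p q | r N | S r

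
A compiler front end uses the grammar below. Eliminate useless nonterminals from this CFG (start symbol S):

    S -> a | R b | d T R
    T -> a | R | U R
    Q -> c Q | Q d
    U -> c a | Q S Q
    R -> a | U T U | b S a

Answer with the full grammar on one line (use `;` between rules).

S -> a | R b | d T R; T -> a | R | U R; U -> c a; R -> a | U T U | b S a

Generating nonterminals: {R, S, T, U}.
Reachable from S after that: {R, S, T, U}.
Removed useless symbols: {Q} and every production mentioning them.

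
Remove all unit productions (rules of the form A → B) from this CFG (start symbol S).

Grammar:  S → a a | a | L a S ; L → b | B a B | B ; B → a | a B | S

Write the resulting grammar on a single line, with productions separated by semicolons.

S → a a | a | L a S; L → b | B a B | a | a B | a a | L a S; B → a | a B | a a | L a S

Unit pairs: B ⇒* {S}; L ⇒* {B, S}.
Replace each nonterminal's rules with the union of the non-unit rules of every nonterminal it unit-derives.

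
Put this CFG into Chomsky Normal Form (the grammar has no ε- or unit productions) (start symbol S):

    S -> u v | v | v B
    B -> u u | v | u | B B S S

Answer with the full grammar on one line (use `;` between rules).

Introduce a nonterminal for each terminal appearing in a rule of length ≥ 2: X1 → u, X2 → v.
Binarize each right-hand side of length ≥ 3 by chaining fresh nonterminals (Y1, Y2, …): affected rules were B → B B S S.

S -> X1 X2 | v | X2 B; B -> X1 X1 | v | u | B Y1; X1 -> u; X2 -> v; Y1 -> B Y2; Y2 -> S S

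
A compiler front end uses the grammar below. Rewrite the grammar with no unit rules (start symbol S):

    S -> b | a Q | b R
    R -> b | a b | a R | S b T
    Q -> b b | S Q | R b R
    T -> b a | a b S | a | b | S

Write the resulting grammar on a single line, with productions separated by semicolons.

Unit pairs: T ⇒* {S}.
For each unit pair (A, B), copy every non-unit production of B to A, then drop all unit productions.

S -> b | a Q | b R; R -> b | a b | a R | S b T; Q -> b b | S Q | R b R; T -> b | a Q | b R | b a | a b S | a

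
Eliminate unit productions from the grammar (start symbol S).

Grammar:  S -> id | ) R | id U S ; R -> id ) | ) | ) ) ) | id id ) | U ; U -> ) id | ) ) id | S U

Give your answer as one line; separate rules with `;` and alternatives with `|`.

S -> id | ) R | id U S; R -> ) id | ) ) id | S U | id ) | ) | ) ) ) | id id ); U -> ) id | ) ) id | S U

Unit pairs: R ⇒* {U}.
For every A with A ⇒* B via unit rules, add B's non-unit alternatives to A; then delete every rule of the form X → Y.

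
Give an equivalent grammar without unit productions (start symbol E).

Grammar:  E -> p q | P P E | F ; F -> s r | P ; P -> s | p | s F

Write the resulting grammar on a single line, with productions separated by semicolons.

Unit pairs: E ⇒* {F, P}; F ⇒* {P}.
For each unit pair (A, B), copy every non-unit production of B to A, then drop all unit productions.

E -> p q | P P E | s r | s | p | s F; F -> s r | s | p | s F; P -> s | p | s F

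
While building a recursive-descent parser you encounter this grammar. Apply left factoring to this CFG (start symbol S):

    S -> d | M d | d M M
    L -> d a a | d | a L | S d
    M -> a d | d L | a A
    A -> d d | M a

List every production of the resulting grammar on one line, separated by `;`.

S -> M d | d S'; L -> a L | S d | d L'; M -> d L | a M'; A -> d d | M a; S' -> ε | M M; L' -> a a | ε; M' -> d | A

S has alternatives sharing prefix 'd': factor to S → d S' with S' → ε | M M.
L has alternatives sharing prefix 'd': factor to L → d L' with L' → a a | ε.
M has alternatives sharing prefix 'a': factor to M → a M' with M' → d | A.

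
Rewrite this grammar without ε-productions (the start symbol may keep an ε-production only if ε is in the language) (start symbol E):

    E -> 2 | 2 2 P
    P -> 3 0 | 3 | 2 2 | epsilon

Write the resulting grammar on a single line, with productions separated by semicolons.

Nullable nonterminals: {P}.
ε ∉ L(G), so no ε-production is kept.
Add the nullable-subset variants: E → 2 2 P gives 2 2 P | 2 2.

E -> 2 | 2 2 P | 2 2; P -> 3 0 | 3 | 2 2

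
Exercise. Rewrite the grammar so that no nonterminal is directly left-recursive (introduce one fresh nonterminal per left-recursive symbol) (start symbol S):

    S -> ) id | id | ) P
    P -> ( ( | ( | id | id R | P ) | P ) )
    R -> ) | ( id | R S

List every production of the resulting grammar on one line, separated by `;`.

Directly left-recursive nonterminals: P, R.
For P: α = {), ) )}, β = {( (, (, id, id R}. Rewrite as P → β P' and P' → α P' | ε.
For R: α = {S}, β = {), ( id}. Rewrite as R → β R' and R' → α R' | ε.

S -> ) id | id | ) P; P -> ( ( P' | ( P' | id P' | id R P'; R -> ) R' | ( id R'; P' -> ) P' | ) ) P' | epsilon; R' -> S R' | epsilon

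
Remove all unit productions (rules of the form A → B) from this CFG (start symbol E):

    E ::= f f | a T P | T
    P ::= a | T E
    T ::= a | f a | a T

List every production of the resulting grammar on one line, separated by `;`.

Unit pairs: E ⇒* {T}.
For each unit pair (A, B), copy every non-unit production of B to A, then drop all unit productions.

E ::= f f | a T P | a | f a | a T; P ::= a | T E; T ::= a | f a | a T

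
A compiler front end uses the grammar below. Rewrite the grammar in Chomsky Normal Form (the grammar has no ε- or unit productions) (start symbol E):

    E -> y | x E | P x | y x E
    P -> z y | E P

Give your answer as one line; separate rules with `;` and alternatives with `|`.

E -> y | X1 E | P X1 | X2 Y1; P -> X3 X2 | E P; X1 -> x; X2 -> y; X3 -> z; Y1 -> X1 E

Introduce a nonterminal for each terminal appearing in a rule of length ≥ 2: X1 → x, X2 → y, X3 → z.
Binarize each right-hand side of length ≥ 3 by chaining fresh nonterminals (Y1, Y2, …): affected rules were E → X2 X1 E.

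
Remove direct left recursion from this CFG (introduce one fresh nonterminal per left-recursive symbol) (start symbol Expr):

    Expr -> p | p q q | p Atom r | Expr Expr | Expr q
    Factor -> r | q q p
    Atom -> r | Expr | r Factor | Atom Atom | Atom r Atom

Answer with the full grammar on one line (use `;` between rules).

Expr -> p Expr1 | p q q Expr1 | p Atom r Expr1; Factor -> r | q q p; Atom -> r Atom1 | Expr Atom1 | r Factor Atom1; Expr1 -> Expr Expr1 | q Expr1 | ε; Atom1 -> Atom Atom1 | r Atom Atom1 | ε

Expr, Atom are directly left-recursive.
For Expr: α = {Expr, q}, β = {p, p q q, p Atom r}. Rewrite as Expr → β Expr1 and Expr1 → α Expr1 | ε.
For Atom: α = {Atom, r Atom}, β = {r, Expr, r Factor}. Rewrite as Atom → β Atom1 and Atom1 → α Atom1 | ε.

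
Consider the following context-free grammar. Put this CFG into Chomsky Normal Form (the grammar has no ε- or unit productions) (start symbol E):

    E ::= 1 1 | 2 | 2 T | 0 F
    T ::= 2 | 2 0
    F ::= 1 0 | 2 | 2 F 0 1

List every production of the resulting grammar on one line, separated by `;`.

E ::= X1 X1 | 2 | X2 T | X3 F; T ::= 2 | X2 X3; F ::= X1 X3 | 2 | X2 Y1; X1 ::= 1; X2 ::= 2; X3 ::= 0; Y1 ::= F Y2; Y2 ::= X3 X1

Introduce a nonterminal for each terminal appearing in a rule of length ≥ 2: X1 → 1, X2 → 2, X3 → 0.
Binarize each right-hand side of length ≥ 3 by chaining fresh nonterminals (Y1, Y2, …): affected rules were F → X2 F X3 X1.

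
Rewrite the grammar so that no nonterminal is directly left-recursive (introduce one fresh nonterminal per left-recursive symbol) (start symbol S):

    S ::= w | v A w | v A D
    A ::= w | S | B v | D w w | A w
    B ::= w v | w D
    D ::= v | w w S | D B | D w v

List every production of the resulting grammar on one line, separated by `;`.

S ::= w | v A w | v A D; A ::= w A' | S A' | B v A' | D w w A'; B ::= w v | w D; D ::= v D' | w w S D'; A' ::= w A' | epsilon; D' ::= B D' | w v D' | epsilon

Left recursion appears on A, D.
For A: α = {w}, β = {w, S, B v, D w w}. Rewrite as A → β A' and A' → α A' | ε.
For D: α = {B, w v}, β = {v, w w S}. Rewrite as D → β D' and D' → α D' | ε.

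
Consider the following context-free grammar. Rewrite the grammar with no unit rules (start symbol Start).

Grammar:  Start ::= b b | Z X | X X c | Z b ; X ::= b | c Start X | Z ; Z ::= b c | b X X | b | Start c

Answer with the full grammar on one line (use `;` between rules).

Unit pairs: X ⇒* {Z}.
For every A with A ⇒* B via unit rules, add B's non-unit alternatives to A; then delete every rule of the form X → Y.

Start ::= b b | Z X | X X c | Z b; X ::= b c | b X X | b | Start c | c Start X; Z ::= b c | b X X | b | Start c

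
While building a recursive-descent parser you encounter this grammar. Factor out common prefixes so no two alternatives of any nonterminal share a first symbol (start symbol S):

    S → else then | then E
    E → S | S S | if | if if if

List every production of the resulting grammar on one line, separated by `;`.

S → else then | then E; E → S E' | if E''; E' → epsilon | S; E'' → epsilon | if if

E has alternatives sharing prefix 'S': factor to E → S E' with E' → ε | S.
E has alternatives sharing prefix 'if': factor to E → if E'' with E'' → ε | if if.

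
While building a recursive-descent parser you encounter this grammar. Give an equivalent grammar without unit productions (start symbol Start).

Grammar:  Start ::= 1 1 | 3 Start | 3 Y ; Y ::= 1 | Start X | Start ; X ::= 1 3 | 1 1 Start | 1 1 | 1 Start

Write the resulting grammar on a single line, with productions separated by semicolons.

Unit pairs: Y ⇒* {Start}.
Replace each nonterminal's rules with the union of the non-unit rules of every nonterminal it unit-derives.

Start ::= 1 1 | 3 Start | 3 Y; Y ::= 1 1 | 3 Start | 3 Y | 1 | Start X; X ::= 1 3 | 1 1 Start | 1 1 | 1 Start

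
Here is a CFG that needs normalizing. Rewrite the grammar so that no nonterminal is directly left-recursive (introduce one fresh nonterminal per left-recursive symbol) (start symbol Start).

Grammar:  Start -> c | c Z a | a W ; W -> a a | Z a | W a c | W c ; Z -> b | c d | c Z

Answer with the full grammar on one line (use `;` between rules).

Start -> c | c Z a | a W; W -> a a W1 | Z a W1; Z -> b | c d | c Z; W1 -> a c W1 | c W1 | ε

Left recursion appears on W.
For W: α = {a c, c}, β = {a a, Z a}. Rewrite as W → β W1 and W1 → α W1 | ε.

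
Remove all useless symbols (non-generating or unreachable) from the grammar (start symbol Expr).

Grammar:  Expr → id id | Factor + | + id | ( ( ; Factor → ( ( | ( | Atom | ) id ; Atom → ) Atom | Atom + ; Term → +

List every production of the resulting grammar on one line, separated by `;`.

Expr → id id | Factor + | + id | ( (; Factor → ( ( | ( | ) id

Generating nonterminals: {Expr, Factor, Term}.
Reachable from Expr after that: {Expr, Factor}.
Removed useless symbols: {Atom, Term} and every production mentioning them.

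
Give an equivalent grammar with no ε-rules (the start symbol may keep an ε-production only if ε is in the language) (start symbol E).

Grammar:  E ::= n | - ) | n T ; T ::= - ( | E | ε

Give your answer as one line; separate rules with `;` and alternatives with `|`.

Nullable set = {T}.
ε ∉ L(G), so no ε-production is kept.

E ::= n | - ) | n T; T ::= - ( | E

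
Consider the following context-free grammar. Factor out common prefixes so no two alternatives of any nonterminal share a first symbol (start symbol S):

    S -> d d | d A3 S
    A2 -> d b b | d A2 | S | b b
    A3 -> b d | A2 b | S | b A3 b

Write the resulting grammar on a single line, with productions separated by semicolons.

S has alternatives sharing prefix 'd': factor to S → d S' with S' → d | A3 S.
A2 has alternatives sharing prefix 'd': factor to A2 → d A2' with A2' → b b | A2.
A3 has alternatives sharing prefix 'b': factor to A3 → b A3' with A3' → d | A3 b.

S -> d S'; A2 -> S | b b | d A2'; A3 -> A2 b | S | b A3'; S' -> d | A3 S; A2' -> b b | A2; A3' -> d | A3 b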